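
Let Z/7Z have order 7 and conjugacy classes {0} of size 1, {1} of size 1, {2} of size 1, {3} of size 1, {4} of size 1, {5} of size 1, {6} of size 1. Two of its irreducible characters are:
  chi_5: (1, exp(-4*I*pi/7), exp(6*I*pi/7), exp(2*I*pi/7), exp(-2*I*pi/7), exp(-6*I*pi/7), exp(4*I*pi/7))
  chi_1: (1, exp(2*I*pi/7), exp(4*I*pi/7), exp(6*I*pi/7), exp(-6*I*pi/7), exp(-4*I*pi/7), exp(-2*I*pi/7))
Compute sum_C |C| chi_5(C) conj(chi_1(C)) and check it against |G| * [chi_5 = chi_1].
Sum = 0; so <chi_5, chi_1> = 0 (distinct irreducibles are orthogonal).

Derivation: Compute term by term over conjugacy classes (|C| * chi_5(C) * conj(chi_1(C))):
  1*(1)*conj(1) + 1*(exp(-4*I*pi/7))*conj(exp(2*I*pi/7)) + 1*(exp(6*I*pi/7))*conj(exp(4*I*pi/7)) + 1*(exp(2*I*pi/7))*conj(exp(6*I*pi/7)) + 1*(exp(-2*I*pi/7))*conj(exp(-6*I*pi/7)) + 1*(exp(-6*I*pi/7))*conj(exp(-4*I*pi/7)) + 1*(exp(4*I*pi/7))*conj(exp(-2*I*pi/7))
  = (1) + (exp(-6*I*pi/7)) + (exp(2*I*pi/7)) + (exp(-4*I*pi/7)) + (exp(4*I*pi/7)) + (exp(-2*I*pi/7)) + (exp(6*I*pi/7))
  = 0.
(Exp terms are combined using exp(i*s)*conj(exp(i*t)) = exp(i*(s-t)), and sums of them are collapsed using the identity that for every m > 1 the m distinct m-th roots of unity sum to 0, e.g. 1 + exp(2*I*pi/3) + exp(-2*I*pi/3) = 0.)
Dividing by |G| = 7 gives 0/7 = 0, matching the row-orthogonality relation <chi_5, chi_1> = [chi_5 = chi_1].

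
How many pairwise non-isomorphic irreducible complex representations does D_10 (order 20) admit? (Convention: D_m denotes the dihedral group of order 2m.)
8

Working: The number of irreducible complex representations of a finite group equals its number of conjugacy classes. D_10 has 8 conjugacy classes (n/2 + 3 for n even), so D_10 (order 20) has exactly 8 irreducible complex representations.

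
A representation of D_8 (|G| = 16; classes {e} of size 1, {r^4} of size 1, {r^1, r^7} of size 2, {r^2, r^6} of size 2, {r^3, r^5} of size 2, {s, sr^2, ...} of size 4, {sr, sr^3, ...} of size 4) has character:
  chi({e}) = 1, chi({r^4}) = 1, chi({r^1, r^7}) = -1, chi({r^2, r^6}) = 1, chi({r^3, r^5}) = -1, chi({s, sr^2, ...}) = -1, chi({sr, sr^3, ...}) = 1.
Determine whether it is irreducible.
Irreducible: <chi, chi> = 1.

Justification: <chi, chi> = (1/|G|) sum_C |C| * |chi(C)|^2 = (1/16)[1*|1|^2 + 1*|1|^2 + 2*|-1|^2 + 2*|1|^2 + 2*|-1|^2 + 4*|-1|^2 + 4*|1|^2]
  = (1/16)[(1) + (1) + (2) + (2) + (2) + (4) + (4)] = 16/16 = 1.
A character is irreducible iff <chi, chi> = 1, so this representation is irreducible.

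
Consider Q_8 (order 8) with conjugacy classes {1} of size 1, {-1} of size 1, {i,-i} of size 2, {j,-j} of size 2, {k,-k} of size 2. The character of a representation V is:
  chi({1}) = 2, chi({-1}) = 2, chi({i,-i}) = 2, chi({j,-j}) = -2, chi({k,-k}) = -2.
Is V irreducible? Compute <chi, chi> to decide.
Not irreducible (reducible): <chi, chi> = 4 > 1.

Justification: <chi, chi> = (1/|G|) sum_C |C| * |chi(C)|^2 = (1/8)[1*|2|^2 + 1*|2|^2 + 2*|2|^2 + 2*|-2|^2 + 2*|-2|^2]
  = (1/8)[(4) + (4) + (8) + (8) + (8)] = 32/8 = 4.
A character is irreducible iff <chi, chi> = 1, so this representation is reducible.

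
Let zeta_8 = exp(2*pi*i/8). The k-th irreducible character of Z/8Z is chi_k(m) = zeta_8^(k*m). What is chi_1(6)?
chi_1(6) = zeta_8^6 = -I

Derivation: chi_1(6) = zeta_8^(1*6) = zeta_8^6. Since zeta_8^8 = 1, this equals zeta_8^6 = exp(2*pi*i*6/8) = -I.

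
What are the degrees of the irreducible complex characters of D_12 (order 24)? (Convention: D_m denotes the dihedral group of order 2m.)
Dimensions: 1, 1, 1, 1, 2, 2, 2, 2, 2

Proof sketch: There are 9 irreducibles (= number of conjugacy classes). Their dimensions d_i satisfy sum d_i^2 = |G| = 24: 1 + 1 + 1 + 1 + 4 + 4 + 4 + 4 + 4 = 24.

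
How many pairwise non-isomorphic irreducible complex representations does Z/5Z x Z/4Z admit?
20

Explanation: The number of irreducible complex representations of a finite group equals its number of conjugacy classes. Z/5Z x Z/4Z is abelian of order 20, so every element is its own conjugacy class: 20 classes, so Z/5Z x Z/4Z (order 20) has exactly 20 irreducible complex representations.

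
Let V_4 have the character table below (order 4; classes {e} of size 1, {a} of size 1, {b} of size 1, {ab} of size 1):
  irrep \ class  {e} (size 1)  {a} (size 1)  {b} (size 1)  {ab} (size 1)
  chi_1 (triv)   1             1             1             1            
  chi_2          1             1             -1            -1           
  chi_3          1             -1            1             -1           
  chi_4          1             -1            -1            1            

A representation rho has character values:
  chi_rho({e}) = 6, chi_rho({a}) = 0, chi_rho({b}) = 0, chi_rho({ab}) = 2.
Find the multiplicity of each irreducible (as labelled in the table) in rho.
Multiplicities: chi_1: 2, chi_2: 1, chi_3: 1, chi_4: 2.

Argument: Use <chi_rho, chi> = (1/|G|) sum_C |C| * chi_rho(C) * conj(chi(C)) with |G| = 4 for each irreducible chi in the table:
  <chi_rho, chi_1> = (1/4)[1*(6)*conj(1) + 1*(0)*conj(1) + 1*(0)*conj(1) + 1*(2)*conj(1)]
      = (1/4)[(6) + (0) + (0) + (2)] = 8/4 = 2
  <chi_rho, chi_2> = (1/4)[1*(6)*conj(1) + 1*(0)*conj(1) + 1*(0)*conj(-1) + 1*(2)*conj(-1)]
      = (1/4)[(6) + (0) + (0) + (-2)] = 4/4 = 1
  <chi_rho, chi_3> = (1/4)[1*(6)*conj(1) + 1*(0)*conj(-1) + 1*(0)*conj(1) + 1*(2)*conj(-1)]
      = (1/4)[(6) + (0) + (0) + (-2)] = 4/4 = 1
  <chi_rho, chi_4> = (1/4)[1*(6)*conj(1) + 1*(0)*conj(-1) + 1*(0)*conj(-1) + 1*(2)*conj(1)]
      = (1/4)[(6) + (0) + (0) + (2)] = 8/4 = 2
Dimension check: dim(rho) = sum (mult * dim) = 2*1 + 1*1 + 1*1 + 2*1 = 6 = chi_rho(e) = 6.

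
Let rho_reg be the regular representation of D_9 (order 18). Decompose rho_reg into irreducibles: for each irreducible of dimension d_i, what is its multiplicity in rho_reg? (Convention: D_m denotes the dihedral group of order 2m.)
Each irreducible V_i of dimension d_i appears with multiplicity d_i, i.e. rho_reg = (direct sum over all irreducibles V_i) d_i V_i. The irreducible dimensions for D_9 are 1, 1, 2, 2, 2, 2: 2 irreducibles of dimension 1, each with multiplicity 1; 4 irreducibles of dimension 2, each with multiplicity 2. Total dimension 2*1*1 + 4*2*2 = 18 = |G|.

Justification: General theorem: in the regular representation of a finite group G, each irreducible appears with multiplicity equal to its dimension. Check: dim(rho_reg) = sum d_i^2 = 1 + 1 + 4 + 4 + 4 + 4 = 18 = |G|.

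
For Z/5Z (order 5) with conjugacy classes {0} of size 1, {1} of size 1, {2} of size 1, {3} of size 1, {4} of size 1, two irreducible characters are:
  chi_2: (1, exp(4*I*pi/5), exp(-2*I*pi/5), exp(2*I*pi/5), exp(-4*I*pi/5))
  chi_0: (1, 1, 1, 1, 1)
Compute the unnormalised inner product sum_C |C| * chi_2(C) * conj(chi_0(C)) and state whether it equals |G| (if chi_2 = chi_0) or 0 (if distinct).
Sum = 0; so <chi_2, chi_0> = 0 (distinct irreducibles are orthogonal).

Details: Compute term by term over conjugacy classes (|C| * chi_2(C) * conj(chi_0(C))):
  1*(1)*conj(1) + 1*(exp(4*I*pi/5))*conj(1) + 1*(exp(-2*I*pi/5))*conj(1) + 1*(exp(2*I*pi/5))*conj(1) + 1*(exp(-4*I*pi/5))*conj(1)
  = (1) + (exp(4*I*pi/5)) + (exp(-2*I*pi/5)) + (exp(2*I*pi/5)) + (exp(-4*I*pi/5))
  = 0.
(Exp terms are combined using exp(i*s)*conj(exp(i*t)) = exp(i*(s-t)), and sums of them are collapsed using the identity that for every m > 1 the m distinct m-th roots of unity sum to 0, e.g. 1 + exp(2*I*pi/3) + exp(-2*I*pi/3) = 0.)
Dividing by |G| = 5 gives 0/5 = 0, matching the row-orthogonality relation <chi_2, chi_0> = [chi_2 = chi_0].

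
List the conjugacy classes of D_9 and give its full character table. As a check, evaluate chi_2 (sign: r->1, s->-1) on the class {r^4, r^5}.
Conjugacy classes: {e} of size 1, {r^1, r^8} of size 2, {r^2, r^7} of size 2, {r^3, r^6} of size 2, {r^4, r^5} of size 2, {s, sr, ..., sr^8} of size 9.
Character table:
  irrep \ class              {e} (size 1)  {r^1, r^8} (size 2)  {r^2, r^7} (size 2)  {r^3, r^6} (size 2)  {r^4, r^5} (size 2)  {s, sr, ..., sr^8} (size 9)
  chi_1 (triv)               1             1                    1                    1                    1                    1                          
  chi_2 (sign: r->1, s->-1)  1             1                    1                    1                    1                    -1                         
  chi_3 (2d, j=1)            2             2*cos(2*pi/9)        2*cos(4*pi/9)        -1                   -2*cos(pi/9)         0                          
  chi_4 (2d, j=2)            2             2*cos(4*pi/9)        -2*cos(pi/9)         -1                   2*cos(2*pi/9)        0                          
  chi_5 (2d, j=3)            2             -1                   -1                   2                    -1                   0                          
  chi_6 (2d, j=4)            2             -2*cos(pi/9)         2*cos(2*pi/9)        -1                   2*cos(4*pi/9)        0                          

Spot check: chi_2 (sign: r->1, s->-1) on {r^4, r^5} = 1.

Justification: D_9 has order 2*9 = 18 with 6 conjugacy classes, hence 6 irreducibles. Sum of squared dims 1 + 1 + 4 + 4 + 4 + 4 = 18 = |G|. Linear characters come from the abelianisation; the 2-dimensional irreps have character r^k -> 2*cos(2*pi*j*k/9), reflections -> 0.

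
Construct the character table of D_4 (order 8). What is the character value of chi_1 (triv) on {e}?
Conjugacy classes: {e} of size 1, {r^2} of size 1, {r^1, r^3} of size 2, {s, sr^2, ...} of size 2, {sr, sr^3, ...} of size 2.
Character table:
  irrep \ class              {e} (size 1)  {r^2} (size 1)  {r^1, r^3} (size 2)  {s, sr^2, ...} (size 2)  {sr, sr^3, ...} (size 2)
  chi_1 (triv)               1             1               1                    1                        1                       
  chi_2 (sign: r->1, s->-1)  1             1               1                    -1                       -1                      
  chi_3 (r->-1, s->1)        1             1               -1                   1                        -1                      
  chi_4 (r->-1, s->-1)       1             1               -1                   -1                       1                       
  chi_5 (2d, j=1)            2             -2              0                    0                        0                       

Spot check: chi_1 (triv) on {e} = 1.

Justification: D_4 has order 2*4 = 8 with 5 conjugacy classes, hence 5 irreducibles. Sum of squared dims 1 + 1 + 1 + 1 + 4 = 8 = |G|. Linear characters come from the abelianisation; the 2-dimensional irreps have character r^k -> 2*cos(2*pi*j*k/4), reflections -> 0.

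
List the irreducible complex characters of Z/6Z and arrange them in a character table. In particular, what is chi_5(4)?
Character table of Z/6Z (irreps indexed chi_0,...,chi_5 with chi_k(m) = zeta_6^(k*m), zeta_6 = exp(2*pi*i/6)):
  irrep \ class  {0} (size 1)  {1} (size 1)    {2} (size 1)    {3} (size 1)  {4} (size 1)    {5} (size 1)  
  chi_0          1             1               1               1             1               1             
  chi_1          1             exp(I*pi/3)     exp(2*I*pi/3)   -1            exp(-2*I*pi/3)  exp(-I*pi/3)  
  chi_2          1             exp(2*I*pi/3)   exp(-2*I*pi/3)  1             exp(2*I*pi/3)   exp(-2*I*pi/3)
  chi_3          1             -1              1               -1            1               -1            
  chi_4          1             exp(-2*I*pi/3)  exp(2*I*pi/3)   1             exp(-2*I*pi/3)  exp(2*I*pi/3) 
  chi_5          1             exp(-I*pi/3)    exp(-2*I*pi/3)  -1            exp(2*I*pi/3)   exp(I*pi/3)   

Spot check: chi_5(4) = zeta_6^(5*4) = zeta_6^20 = exp(2*I*pi/3).

Reasoning: Z/6Z is abelian, so all 6 irreducible complex representations are 1-dimensional. They are given by chi_k(m) = zeta_6^(k*m) for k = 0,...,5. Row orthogonality: sum_m chi_k(m) conj(chi_l(m)) = 6 * [k = l].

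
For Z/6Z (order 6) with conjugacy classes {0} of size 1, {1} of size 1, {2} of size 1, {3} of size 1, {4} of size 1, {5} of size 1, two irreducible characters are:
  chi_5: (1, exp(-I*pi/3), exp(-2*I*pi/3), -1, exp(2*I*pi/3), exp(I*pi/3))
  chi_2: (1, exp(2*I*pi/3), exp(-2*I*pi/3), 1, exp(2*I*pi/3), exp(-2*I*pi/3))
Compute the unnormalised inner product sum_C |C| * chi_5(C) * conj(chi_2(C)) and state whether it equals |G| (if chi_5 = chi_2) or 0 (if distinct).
Sum = 0; so <chi_5, chi_2> = 0 (distinct irreducibles are orthogonal).

Details: Compute term by term over conjugacy classes (|C| * chi_5(C) * conj(chi_2(C))):
  1*(1)*conj(1) + 1*(exp(-I*pi/3))*conj(exp(2*I*pi/3)) + 1*(exp(-2*I*pi/3))*conj(exp(-2*I*pi/3)) + 1*(-1)*conj(1) + 1*(exp(2*I*pi/3))*conj(exp(2*I*pi/3)) + 1*(exp(I*pi/3))*conj(exp(-2*I*pi/3))
  = (1) + (-1) + (1) + (-1) + (1) + (-1)
  = 0.
(Exp terms are combined using exp(i*s)*conj(exp(i*t)) = exp(i*(s-t)), and sums of them are collapsed using the identity that for every m > 1 the m distinct m-th roots of unity sum to 0, e.g. 1 + exp(2*I*pi/3) + exp(-2*I*pi/3) = 0.)
Dividing by |G| = 6 gives 0/6 = 0, matching the row-orthogonality relation <chi_5, chi_2> = [chi_5 = chi_2].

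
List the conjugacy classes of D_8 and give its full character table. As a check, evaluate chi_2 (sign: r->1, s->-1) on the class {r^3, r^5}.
Conjugacy classes: {e} of size 1, {r^4} of size 1, {r^1, r^7} of size 2, {r^2, r^6} of size 2, {r^3, r^5} of size 2, {s, sr^2, ...} of size 4, {sr, sr^3, ...} of size 4.
Character table:
  irrep \ class              {e} (size 1)  {r^4} (size 1)  {r^1, r^7} (size 2)  {r^2, r^6} (size 2)  {r^3, r^5} (size 2)  {s, sr^2, ...} (size 4)  {sr, sr^3, ...} (size 4)
  chi_1 (triv)               1             1               1                    1                    1                    1                        1                       
  chi_2 (sign: r->1, s->-1)  1             1               1                    1                    1                    -1                       -1                      
  chi_3 (r->-1, s->1)        1             1               -1                   1                    -1                   1                        -1                      
  chi_4 (r->-1, s->-1)       1             1               -1                   1                    -1                   -1                       1                       
  chi_5 (2d, j=1)            2             -2              sqrt(2)              0                    -sqrt(2)             0                        0                       
  chi_6 (2d, j=2)            2             2               0                    -2                   0                    0                        0                       
  chi_7 (2d, j=3)            2             -2              -sqrt(2)             0                    sqrt(2)              0                        0                       

Spot check: chi_2 (sign: r->1, s->-1) on {r^3, r^5} = 1.

Why: D_8 has order 2*8 = 16 with 7 conjugacy classes, hence 7 irreducibles. Sum of squared dims 1 + 1 + 1 + 1 + 4 + 4 + 4 = 16 = |G|. Linear characters come from the abelianisation; the 2-dimensional irreps have character r^k -> 2*cos(2*pi*j*k/8), reflections -> 0.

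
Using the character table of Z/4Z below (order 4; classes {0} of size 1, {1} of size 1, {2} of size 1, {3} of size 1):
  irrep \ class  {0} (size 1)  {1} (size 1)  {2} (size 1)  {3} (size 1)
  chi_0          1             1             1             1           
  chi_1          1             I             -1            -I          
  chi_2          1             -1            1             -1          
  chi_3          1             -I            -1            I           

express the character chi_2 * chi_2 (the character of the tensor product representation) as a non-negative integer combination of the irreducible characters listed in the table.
chi_2 tensor chi_2 = chi_0 (all other irreducibles have multiplicity 0).

Argument: The character of a tensor product is the pointwise product (chi_2 * chi_2)(C) = chi_2(C) * chi_2(C):
  {0}: (1)*(1), {1}: (-1)*(-1), {2}: (1)*(1), {3}: (-1)*(-1)
so (chi_2 * chi_2) takes values
  {0} -> 1, {1} -> 1, {2} -> 1, {3} -> 1.
Now take the inner product of this character with each irreducible chi from the table, <chi_2*chi_2, chi> = (1/4) sum_C |C| (chi_2*chi_2)(C) conj(chi(C)):
  <chi_2*chi_2, chi_0> = (1/4)[1*(1)*conj(1) + 1*(1)*conj(1) + 1*(1)*conj(1) + 1*(1)*conj(1)]
      = (1/4)[(1) + (1) + (1) + (1)] = 4/4 = 1
  <chi_2*chi_2, chi_1> = (1/4)[1*(1)*conj(1) + 1*(1)*conj(I) + 1*(1)*conj(-1) + 1*(1)*conj(-I)]
      = (1/4)[(1) + (-I) + (-1) + (I)] = 0/4 = 0
  <chi_2*chi_2, chi_2> = (1/4)[1*(1)*conj(1) + 1*(1)*conj(-1) + 1*(1)*conj(1) + 1*(1)*conj(-1)]
      = (1/4)[(1) + (-1) + (1) + (-1)] = 0/4 = 0
  <chi_2*chi_2, chi_3> = (1/4)[1*(1)*conj(1) + 1*(1)*conj(-I) + 1*(1)*conj(-1) + 1*(1)*conj(I)]
      = (1/4)[(1) + (I) + (-1) + (-I)] = 0/4 = 0
(Exp terms are combined using exp(i*s)*conj(exp(i*t)) = exp(i*(s-t)), and sums of them are collapsed using the identity that for every m > 1 the m distinct m-th roots of unity sum to 0, e.g. 1 + exp(2*I*pi/3) + exp(-2*I*pi/3) = 0.)
Hence the multiplicities are chi_0: 1. Dimension check: dim(chi_2)*dim(chi_2) = 1*1 = 1 and sum (mult * dim) = 1*1 = 1.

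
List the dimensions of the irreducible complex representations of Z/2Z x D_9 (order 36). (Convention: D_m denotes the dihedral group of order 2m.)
Dimensions: 1, 1, 1, 1, 2, 2, 2, 2, 2, 2, 2, 2

Why: There are 12 irreducibles (= number of conjugacy classes). Their dimensions d_i satisfy sum d_i^2 = |G| = 36: 1 + 1 + 1 + 1 + 4 + 4 + 4 + 4 + 4 + 4 + 4 + 4 = 36. (For the product with Z/2Z: each of the 2 1-dim characters of Z/2Z tensors with each irrep of D_9, giving 2 copies of each D_9-dimension.)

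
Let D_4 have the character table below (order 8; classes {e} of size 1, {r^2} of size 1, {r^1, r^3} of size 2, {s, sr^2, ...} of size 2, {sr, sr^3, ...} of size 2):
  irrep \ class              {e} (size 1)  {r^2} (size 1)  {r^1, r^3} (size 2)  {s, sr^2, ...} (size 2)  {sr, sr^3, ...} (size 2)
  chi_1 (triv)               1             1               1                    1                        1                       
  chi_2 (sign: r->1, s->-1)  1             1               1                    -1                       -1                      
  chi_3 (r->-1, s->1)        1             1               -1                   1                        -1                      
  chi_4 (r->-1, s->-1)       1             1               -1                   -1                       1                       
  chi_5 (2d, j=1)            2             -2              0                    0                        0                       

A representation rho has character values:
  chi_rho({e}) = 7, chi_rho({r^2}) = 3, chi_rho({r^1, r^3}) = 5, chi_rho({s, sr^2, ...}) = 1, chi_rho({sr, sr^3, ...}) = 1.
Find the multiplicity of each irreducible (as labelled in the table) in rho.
Multiplicities: chi_1: 3, chi_2: 2, chi_3: 0, chi_4: 0, chi_5: 1.

Why: Use <chi_rho, chi> = (1/|G|) sum_C |C| * chi_rho(C) * conj(chi(C)) with |G| = 8 for each irreducible chi in the table:
  <chi_rho, chi_1> = (1/8)[1*(7)*conj(1) + 1*(3)*conj(1) + 2*(5)*conj(1) + 2*(1)*conj(1) + 2*(1)*conj(1)]
      = (1/8)[(7) + (3) + (10) + (2) + (2)] = 24/8 = 3
  <chi_rho, chi_2> = (1/8)[1*(7)*conj(1) + 1*(3)*conj(1) + 2*(5)*conj(1) + 2*(1)*conj(-1) + 2*(1)*conj(-1)]
      = (1/8)[(7) + (3) + (10) + (-2) + (-2)] = 16/8 = 2
  <chi_rho, chi_3> = (1/8)[1*(7)*conj(1) + 1*(3)*conj(1) + 2*(5)*conj(-1) + 2*(1)*conj(1) + 2*(1)*conj(-1)]
      = (1/8)[(7) + (3) + (-10) + (2) + (-2)] = 0/8 = 0
  <chi_rho, chi_4> = (1/8)[1*(7)*conj(1) + 1*(3)*conj(1) + 2*(5)*conj(-1) + 2*(1)*conj(-1) + 2*(1)*conj(1)]
      = (1/8)[(7) + (3) + (-10) + (-2) + (2)] = 0/8 = 0
  <chi_rho, chi_5> = (1/8)[1*(7)*conj(2) + 1*(3)*conj(-2) + 2*(5)*conj(0) + 2*(1)*conj(0) + 2*(1)*conj(0)]
      = (1/8)[(14) + (-6) + (0) + (0) + (0)] = 8/8 = 1
Dimension check: dim(rho) = sum (mult * dim) = 3*1 + 2*1 + 0*1 + 0*1 + 1*2 = 7 = chi_rho(e) = 7.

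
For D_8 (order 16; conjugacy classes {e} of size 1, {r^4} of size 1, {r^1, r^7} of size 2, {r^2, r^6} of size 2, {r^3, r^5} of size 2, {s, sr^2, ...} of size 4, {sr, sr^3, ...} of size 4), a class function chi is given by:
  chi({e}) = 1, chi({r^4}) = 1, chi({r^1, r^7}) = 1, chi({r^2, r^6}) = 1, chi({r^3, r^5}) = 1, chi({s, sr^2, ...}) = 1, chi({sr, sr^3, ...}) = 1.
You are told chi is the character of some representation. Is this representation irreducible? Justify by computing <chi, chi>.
Irreducible: <chi, chi> = 1.

<chi, chi> = (1/|G|) sum_C |C| * |chi(C)|^2 = (1/16)[1*|1|^2 + 1*|1|^2 + 2*|1|^2 + 2*|1|^2 + 2*|1|^2 + 4*|1|^2 + 4*|1|^2]
  = (1/16)[(1) + (1) + (2) + (2) + (2) + (4) + (4)] = 16/16 = 1.
A character is irreducible iff <chi, chi> = 1, so this representation is irreducible.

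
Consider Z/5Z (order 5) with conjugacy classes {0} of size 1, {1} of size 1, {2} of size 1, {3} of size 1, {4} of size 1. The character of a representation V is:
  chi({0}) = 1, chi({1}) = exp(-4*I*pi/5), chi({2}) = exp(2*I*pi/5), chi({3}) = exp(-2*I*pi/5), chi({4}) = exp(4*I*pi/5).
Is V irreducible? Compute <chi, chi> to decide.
Irreducible: <chi, chi> = 1.

Details: <chi, chi> = (1/|G|) sum_C |C| * |chi(C)|^2 = (1/5)[1*|1|^2 + 1*|exp(-4*I*pi/5)|^2 + 1*|exp(2*I*pi/5)|^2 + 1*|exp(-2*I*pi/5)|^2 + 1*|exp(4*I*pi/5)|^2]
  = (1/5)[(1) + (1) + (1) + (1) + (1)] = 5/5 = 1.
(Exp terms are combined using exp(i*s)*conj(exp(i*t)) = exp(i*(s-t)), and sums of them are collapsed using the identity that for every m > 1 the m distinct m-th roots of unity sum to 0, e.g. 1 + exp(2*I*pi/3) + exp(-2*I*pi/3) = 0.)
A character is irreducible iff <chi, chi> = 1, so this representation is irreducible.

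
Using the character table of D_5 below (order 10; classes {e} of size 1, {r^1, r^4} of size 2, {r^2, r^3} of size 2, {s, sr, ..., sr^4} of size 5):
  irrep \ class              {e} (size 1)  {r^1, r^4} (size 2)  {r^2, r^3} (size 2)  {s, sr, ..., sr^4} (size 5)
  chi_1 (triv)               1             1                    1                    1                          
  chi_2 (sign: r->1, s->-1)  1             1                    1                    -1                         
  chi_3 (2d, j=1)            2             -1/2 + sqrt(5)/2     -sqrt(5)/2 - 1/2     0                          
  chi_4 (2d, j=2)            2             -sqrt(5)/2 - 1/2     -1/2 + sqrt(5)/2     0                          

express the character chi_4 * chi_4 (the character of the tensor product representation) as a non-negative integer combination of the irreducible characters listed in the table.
chi_4 tensor chi_4 = chi_1 + chi_2 + chi_3 (all other irreducibles have multiplicity 0).

Derivation: The character of a tensor product is the pointwise product (chi_4 * chi_4)(C) = chi_4(C) * chi_4(C):
  {e}: (2)*(2), {r^1, r^4}: (-sqrt(5)/2 - 1/2)*(-sqrt(5)/2 - 1/2), {r^2, r^3}: (-1/2 + sqrt(5)/2)*(-1/2 + sqrt(5)/2), {s, sr, ..., sr^4}: (0)*(0)
so (chi_4 * chi_4) takes values
  {e} -> 4, {r^1, r^4} -> sqrt(5)/2 + 3/2, {r^2, r^3} -> 3/2 - sqrt(5)/2, {s, sr, ..., sr^4} -> 0.
Now take the inner product of this character with each irreducible chi from the table, <chi_4*chi_4, chi> = (1/10) sum_C |C| (chi_4*chi_4)(C) conj(chi(C)):
  <chi_4*chi_4, chi_1> = (1/10)[1*(4)*conj(1) + 2*(sqrt(5)/2 + 3/2)*conj(1) + 2*(3/2 - sqrt(5)/2)*conj(1) + 5*(0)*conj(1)]
      = (1/10)[(4) + (sqrt(5) + 3) + (3 - sqrt(5)) + (0)] = 10/10 = 1
  <chi_4*chi_4, chi_2> = (1/10)[1*(4)*conj(1) + 2*(sqrt(5)/2 + 3/2)*conj(1) + 2*(3/2 - sqrt(5)/2)*conj(1) + 5*(0)*conj(-1)]
      = (1/10)[(4) + (sqrt(5) + 3) + (3 - sqrt(5)) + (0)] = 10/10 = 1
  <chi_4*chi_4, chi_3> = (1/10)[1*(4)*conj(2) + 2*(sqrt(5)/2 + 3/2)*conj(-1/2 + sqrt(5)/2) + 2*(3/2 - sqrt(5)/2)*conj(-sqrt(5)/2 - 1/2) + 5*(0)*conj(0)]
      = (1/10)[(8) + (1 + sqrt(5)) + (1 - sqrt(5)) + (0)] = 10/10 = 1
  <chi_4*chi_4, chi_4> = (1/10)[1*(4)*conj(2) + 2*(sqrt(5)/2 + 3/2)*conj(-sqrt(5)/2 - 1/2) + 2*(3/2 - sqrt(5)/2)*conj(-1/2 + sqrt(5)/2) + 5*(0)*conj(0)]
      = (1/10)[(8) + (-2*sqrt(5) - 4) + (-4 + 2*sqrt(5)) + (0)] = 0/10 = 0
Hence the multiplicities are chi_1: 1, chi_2: 1, chi_3: 1. Dimension check: dim(chi_4)*dim(chi_4) = 2*2 = 4 and sum (mult * dim) = 1*1 + 1*1 + 1*2 = 4.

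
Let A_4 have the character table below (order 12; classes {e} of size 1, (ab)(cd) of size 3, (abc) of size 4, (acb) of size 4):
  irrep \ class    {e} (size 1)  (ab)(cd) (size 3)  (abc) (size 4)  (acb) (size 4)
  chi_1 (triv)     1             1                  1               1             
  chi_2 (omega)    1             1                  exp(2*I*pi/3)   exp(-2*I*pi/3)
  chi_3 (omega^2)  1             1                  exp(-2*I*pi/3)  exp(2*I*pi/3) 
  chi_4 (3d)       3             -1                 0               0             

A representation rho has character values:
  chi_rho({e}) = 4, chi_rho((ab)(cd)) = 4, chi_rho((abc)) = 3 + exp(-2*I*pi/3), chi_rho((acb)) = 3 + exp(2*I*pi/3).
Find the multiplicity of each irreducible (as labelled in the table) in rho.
Multiplicities: chi_1: 3, chi_2: 0, chi_3: 1, chi_4: 0.

Explanation: Use <chi_rho, chi> = (1/|G|) sum_C |C| * chi_rho(C) * conj(chi(C)) with |G| = 12 for each irreducible chi in the table:
  <chi_rho, chi_1> = (1/12)[1*(4)*conj(1) + 3*(4)*conj(1) + 4*(3 + exp(-2*I*pi/3))*conj(1) + 4*(3 + exp(2*I*pi/3))*conj(1)]
      = (1/12)[(4) + (12) + (12 + 4*exp(-2*I*pi/3)) + (12 + 4*exp(2*I*pi/3))] = 36/12 = 3
  <chi_rho, chi_2> = (1/12)[1*(4)*conj(1) + 3*(4)*conj(1) + 4*(3 + exp(-2*I*pi/3))*conj(exp(2*I*pi/3)) + 4*(3 + exp(2*I*pi/3))*conj(exp(-2*I*pi/3))]
      = (1/12)[(4) + (12) + (12*exp(-2*I*pi/3) + 4*exp(2*I*pi/3)) + (4*exp(-2*I*pi/3) + 12*exp(2*I*pi/3))] = 0/12 = 0
  <chi_rho, chi_3> = (1/12)[1*(4)*conj(1) + 3*(4)*conj(1) + 4*(3 + exp(-2*I*pi/3))*conj(exp(-2*I*pi/3)) + 4*(3 + exp(2*I*pi/3))*conj(exp(2*I*pi/3))]
      = (1/12)[(4) + (12) + (4 + 12*exp(2*I*pi/3)) + (4 + 12*exp(-2*I*pi/3))] = 12/12 = 1
  <chi_rho, chi_4> = (1/12)[1*(4)*conj(3) + 3*(4)*conj(-1) + 4*(3 + exp(-2*I*pi/3))*conj(0) + 4*(3 + exp(2*I*pi/3))*conj(0)]
      = (1/12)[(12) + (-12) + (0) + (0)] = 0/12 = 0
(Exp terms are combined using exp(i*s)*conj(exp(i*t)) = exp(i*(s-t)), and sums of them are collapsed using the identity that for every m > 1 the m distinct m-th roots of unity sum to 0, e.g. 1 + exp(2*I*pi/3) + exp(-2*I*pi/3) = 0.)
Dimension check: dim(rho) = sum (mult * dim) = 3*1 + 0*1 + 1*1 + 0*3 = 4 = chi_rho(e) = 4.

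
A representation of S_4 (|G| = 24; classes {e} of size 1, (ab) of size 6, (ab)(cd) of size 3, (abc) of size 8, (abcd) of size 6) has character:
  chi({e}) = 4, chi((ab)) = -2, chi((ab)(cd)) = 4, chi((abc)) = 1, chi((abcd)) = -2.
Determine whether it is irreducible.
Not irreducible (reducible): <chi, chi> = 5 > 1.

Reasoning: <chi, chi> = (1/|G|) sum_C |C| * |chi(C)|^2 = (1/24)[1*|4|^2 + 6*|-2|^2 + 3*|4|^2 + 8*|1|^2 + 6*|-2|^2]
  = (1/24)[(16) + (24) + (48) + (8) + (24)] = 120/24 = 5.
A character is irreducible iff <chi, chi> = 1, so this representation is reducible.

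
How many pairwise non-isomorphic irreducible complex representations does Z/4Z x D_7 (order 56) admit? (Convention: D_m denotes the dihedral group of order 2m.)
20

Argument: The number of irreducible complex representations of a finite group equals its number of conjugacy classes. For a direct product, #classes(G x H) = #classes(G) * #classes(H). Z/4Z has 4 classes (abelian), D_7 has 5 classes, so 4 * 5 = 20, so Z/4Z x D_7 (order 56) has exactly 20 irreducible complex representations.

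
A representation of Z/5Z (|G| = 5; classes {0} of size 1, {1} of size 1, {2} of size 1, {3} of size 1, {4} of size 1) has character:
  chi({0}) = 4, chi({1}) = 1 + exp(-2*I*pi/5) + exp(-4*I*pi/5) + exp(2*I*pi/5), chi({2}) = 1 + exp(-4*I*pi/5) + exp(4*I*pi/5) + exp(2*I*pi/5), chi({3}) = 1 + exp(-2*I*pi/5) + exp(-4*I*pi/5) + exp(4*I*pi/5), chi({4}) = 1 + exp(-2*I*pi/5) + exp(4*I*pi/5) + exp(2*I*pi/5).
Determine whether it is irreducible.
Not irreducible (reducible): <chi, chi> = 4 > 1.

Explanation: <chi, chi> = (1/|G|) sum_C |C| * |chi(C)|^2 = (1/5)[1*|4|^2 + 1*|1 + exp(-2*I*pi/5) + exp(-4*I*pi/5) + exp(2*I*pi/5)|^2 + 1*|1 + exp(-4*I*pi/5) + exp(4*I*pi/5) + exp(2*I*pi/5)|^2 + 1*|1 + exp(-2*I*pi/5) + exp(-4*I*pi/5) + exp(4*I*pi/5)|^2 + 1*|1 + exp(-2*I*pi/5) + exp(4*I*pi/5) + exp(2*I*pi/5)|^2]
  = (1/5)[(16) + (1) + (1) + (1) + (1)] = 20/5 = 4.
(Exp terms are combined using exp(i*s)*conj(exp(i*t)) = exp(i*(s-t)), and sums of them are collapsed using the identity that for every m > 1 the m distinct m-th roots of unity sum to 0, e.g. 1 + exp(2*I*pi/3) + exp(-2*I*pi/3) = 0.)
A character is irreducible iff <chi, chi> = 1, so this representation is reducible.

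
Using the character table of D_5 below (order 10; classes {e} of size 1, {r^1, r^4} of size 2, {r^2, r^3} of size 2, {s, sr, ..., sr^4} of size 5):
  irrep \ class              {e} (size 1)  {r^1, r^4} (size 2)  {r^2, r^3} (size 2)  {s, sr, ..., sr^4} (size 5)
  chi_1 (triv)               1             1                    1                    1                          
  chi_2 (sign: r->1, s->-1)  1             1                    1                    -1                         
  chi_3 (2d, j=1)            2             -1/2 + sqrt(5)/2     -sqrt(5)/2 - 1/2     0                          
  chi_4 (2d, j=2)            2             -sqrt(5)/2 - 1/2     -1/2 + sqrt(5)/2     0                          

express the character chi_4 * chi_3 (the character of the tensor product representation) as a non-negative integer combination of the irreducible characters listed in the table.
chi_4 tensor chi_3 = chi_3 + chi_4 (all other irreducibles have multiplicity 0).

Reasoning: The character of a tensor product is the pointwise product (chi_4 * chi_3)(C) = chi_4(C) * chi_3(C):
  {e}: (2)*(2), {r^1, r^4}: (-sqrt(5)/2 - 1/2)*(-1/2 + sqrt(5)/2), {r^2, r^3}: (-1/2 + sqrt(5)/2)*(-sqrt(5)/2 - 1/2), {s, sr, ..., sr^4}: (0)*(0)
so (chi_4 * chi_3) takes values
  {e} -> 4, {r^1, r^4} -> -1, {r^2, r^3} -> -1, {s, sr, ..., sr^4} -> 0.
Now take the inner product of this character with each irreducible chi from the table, <chi_4*chi_3, chi> = (1/10) sum_C |C| (chi_4*chi_3)(C) conj(chi(C)):
  <chi_4*chi_3, chi_1> = (1/10)[1*(4)*conj(1) + 2*(-1)*conj(1) + 2*(-1)*conj(1) + 5*(0)*conj(1)]
      = (1/10)[(4) + (-2) + (-2) + (0)] = 0/10 = 0
  <chi_4*chi_3, chi_2> = (1/10)[1*(4)*conj(1) + 2*(-1)*conj(1) + 2*(-1)*conj(1) + 5*(0)*conj(-1)]
      = (1/10)[(4) + (-2) + (-2) + (0)] = 0/10 = 0
  <chi_4*chi_3, chi_3> = (1/10)[1*(4)*conj(2) + 2*(-1)*conj(-1/2 + sqrt(5)/2) + 2*(-1)*conj(-sqrt(5)/2 - 1/2) + 5*(0)*conj(0)]
      = (1/10)[(8) + (1 - sqrt(5)) + (1 + sqrt(5)) + (0)] = 10/10 = 1
  <chi_4*chi_3, chi_4> = (1/10)[1*(4)*conj(2) + 2*(-1)*conj(-sqrt(5)/2 - 1/2) + 2*(-1)*conj(-1/2 + sqrt(5)/2) + 5*(0)*conj(0)]
      = (1/10)[(8) + (1 + sqrt(5)) + (1 - sqrt(5)) + (0)] = 10/10 = 1
Hence the multiplicities are chi_3: 1, chi_4: 1. Dimension check: dim(chi_4)*dim(chi_3) = 2*2 = 4 and sum (mult * dim) = 1*2 + 1*2 = 4.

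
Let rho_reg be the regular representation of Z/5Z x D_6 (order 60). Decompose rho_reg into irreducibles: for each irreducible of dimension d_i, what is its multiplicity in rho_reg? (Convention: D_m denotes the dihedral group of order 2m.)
Each irreducible V_i of dimension d_i appears with multiplicity d_i, i.e. rho_reg = (direct sum over all irreducibles V_i) d_i V_i. The irreducible dimensions for Z/5Z x D_6 are 1, 1, 1, 1, 1, 1, 1, 1, 1, 1, 1, 1, 1, 1, 1, 1, 1, 1, 1, 1, 2, 2, 2, 2, 2, 2, 2, 2, 2, 2: 20 irreducibles of dimension 1, each with multiplicity 1; 10 irreducibles of dimension 2, each with multiplicity 2. Total dimension 20*1*1 + 10*2*2 = 60 = |G|.

Proof sketch: General theorem: in the regular representation of a finite group G, each irreducible appears with multiplicity equal to its dimension. Check: dim(rho_reg) = sum d_i^2 = 1 + 1 + 1 + 1 + 1 + 1 + 1 + 1 + 1 + 1 + 1 + 1 + 1 + 1 + 1 + 1 + 1 + 1 + 1 + 1 + 4 + 4 + 4 + 4 + 4 + 4 + 4 + 4 + 4 + 4 = 60 = |G|.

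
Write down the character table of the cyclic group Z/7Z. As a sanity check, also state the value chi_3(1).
Character table of Z/7Z (irreps indexed chi_0,...,chi_6 with chi_k(m) = zeta_7^(k*m), zeta_7 = exp(2*pi*i/7)):
  irrep \ class  {0} (size 1)  {1} (size 1)    {2} (size 1)    {3} (size 1)    {4} (size 1)    {5} (size 1)    {6} (size 1)  
  chi_0          1             1               1               1               1               1               1             
  chi_1          1             exp(2*I*pi/7)   exp(4*I*pi/7)   exp(6*I*pi/7)   exp(-6*I*pi/7)  exp(-4*I*pi/7)  exp(-2*I*pi/7)
  chi_2          1             exp(4*I*pi/7)   exp(-6*I*pi/7)  exp(-2*I*pi/7)  exp(2*I*pi/7)   exp(6*I*pi/7)   exp(-4*I*pi/7)
  chi_3          1             exp(6*I*pi/7)   exp(-2*I*pi/7)  exp(4*I*pi/7)   exp(-4*I*pi/7)  exp(2*I*pi/7)   exp(-6*I*pi/7)
  chi_4          1             exp(-6*I*pi/7)  exp(2*I*pi/7)   exp(-4*I*pi/7)  exp(4*I*pi/7)   exp(-2*I*pi/7)  exp(6*I*pi/7) 
  chi_5          1             exp(-4*I*pi/7)  exp(6*I*pi/7)   exp(2*I*pi/7)   exp(-2*I*pi/7)  exp(-6*I*pi/7)  exp(4*I*pi/7) 
  chi_6          1             exp(-2*I*pi/7)  exp(-4*I*pi/7)  exp(-6*I*pi/7)  exp(6*I*pi/7)   exp(4*I*pi/7)   exp(2*I*pi/7) 

Spot check: chi_3(1) = zeta_7^(3*1) = zeta_7^3 = exp(6*I*pi/7).

Solution. Z/7Z is abelian, so all 7 irreducible complex representations are 1-dimensional. They are given by chi_k(m) = zeta_7^(k*m) for k = 0,...,6. Row orthogonality: sum_m chi_k(m) conj(chi_l(m)) = 7 * [k = l].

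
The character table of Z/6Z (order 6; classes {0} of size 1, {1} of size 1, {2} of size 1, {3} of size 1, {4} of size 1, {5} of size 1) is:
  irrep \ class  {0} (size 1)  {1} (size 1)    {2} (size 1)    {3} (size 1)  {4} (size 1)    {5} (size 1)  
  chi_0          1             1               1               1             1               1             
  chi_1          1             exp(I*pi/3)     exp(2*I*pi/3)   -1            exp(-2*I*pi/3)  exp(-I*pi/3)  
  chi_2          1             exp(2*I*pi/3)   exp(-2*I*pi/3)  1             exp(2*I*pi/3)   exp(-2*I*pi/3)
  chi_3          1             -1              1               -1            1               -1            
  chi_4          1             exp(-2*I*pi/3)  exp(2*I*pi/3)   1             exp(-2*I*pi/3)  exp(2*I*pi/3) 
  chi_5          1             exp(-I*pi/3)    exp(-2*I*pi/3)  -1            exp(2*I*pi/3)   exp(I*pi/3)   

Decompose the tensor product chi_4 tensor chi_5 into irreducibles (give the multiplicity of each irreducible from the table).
chi_4 tensor chi_5 = chi_3 (all other irreducibles have multiplicity 0).

Why: The character of a tensor product is the pointwise product (chi_4 * chi_5)(C) = chi_4(C) * chi_5(C):
  {0}: (1)*(1), {1}: (exp(-2*I*pi/3))*(exp(-I*pi/3)), {2}: (exp(2*I*pi/3))*(exp(-2*I*pi/3)), {3}: (1)*(-1), {4}: (exp(-2*I*pi/3))*(exp(2*I*pi/3)), {5}: (exp(2*I*pi/3))*(exp(I*pi/3))
so (chi_4 * chi_5) takes values
  {0} -> 1, {1} -> -1, {2} -> 1, {3} -> -1, {4} -> 1, {5} -> -1.
Now take the inner product of this character with each irreducible chi from the table, <chi_4*chi_5, chi> = (1/6) sum_C |C| (chi_4*chi_5)(C) conj(chi(C)):
  <chi_4*chi_5, chi_0> = (1/6)[1*(1)*conj(1) + 1*(-1)*conj(1) + 1*(1)*conj(1) + 1*(-1)*conj(1) + 1*(1)*conj(1) + 1*(-1)*conj(1)]
      = (1/6)[(1) + (-1) + (1) + (-1) + (1) + (-1)] = 0/6 = 0
  <chi_4*chi_5, chi_1> = (1/6)[1*(1)*conj(1) + 1*(-1)*conj(exp(I*pi/3)) + 1*(1)*conj(exp(2*I*pi/3)) + 1*(-1)*conj(-1) + 1*(1)*conj(exp(-2*I*pi/3)) + 1*(-1)*conj(exp(-I*pi/3))]
      = (1/6)[(1) + (-exp(-I*pi/3)) + (exp(-2*I*pi/3)) + (1) + (exp(2*I*pi/3)) + (-exp(I*pi/3))] = 0/6 = 0
  <chi_4*chi_5, chi_2> = (1/6)[1*(1)*conj(1) + 1*(-1)*conj(exp(2*I*pi/3)) + 1*(1)*conj(exp(-2*I*pi/3)) + 1*(-1)*conj(1) + 1*(1)*conj(exp(2*I*pi/3)) + 1*(-1)*conj(exp(-2*I*pi/3))]
      = (1/6)[(1) + (-exp(-2*I*pi/3)) + (exp(2*I*pi/3)) + (-1) + (exp(-2*I*pi/3)) + (-exp(2*I*pi/3))] = 0/6 = 0
  <chi_4*chi_5, chi_3> = (1/6)[1*(1)*conj(1) + 1*(-1)*conj(-1) + 1*(1)*conj(1) + 1*(-1)*conj(-1) + 1*(1)*conj(1) + 1*(-1)*conj(-1)]
      = (1/6)[(1) + (1) + (1) + (1) + (1) + (1)] = 6/6 = 1
  <chi_4*chi_5, chi_4> = (1/6)[1*(1)*conj(1) + 1*(-1)*conj(exp(-2*I*pi/3)) + 1*(1)*conj(exp(2*I*pi/3)) + 1*(-1)*conj(1) + 1*(1)*conj(exp(-2*I*pi/3)) + 1*(-1)*conj(exp(2*I*pi/3))]
      = (1/6)[(1) + (-exp(2*I*pi/3)) + (exp(-2*I*pi/3)) + (-1) + (exp(2*I*pi/3)) + (-exp(-2*I*pi/3))] = 0/6 = 0
  <chi_4*chi_5, chi_5> = (1/6)[1*(1)*conj(1) + 1*(-1)*conj(exp(-I*pi/3)) + 1*(1)*conj(exp(-2*I*pi/3)) + 1*(-1)*conj(-1) + 1*(1)*conj(exp(2*I*pi/3)) + 1*(-1)*conj(exp(I*pi/3))]
      = (1/6)[(1) + (-exp(I*pi/3)) + (exp(2*I*pi/3)) + (1) + (exp(-2*I*pi/3)) + (-exp(-I*pi/3))] = 0/6 = 0
(Exp terms are combined using exp(i*s)*conj(exp(i*t)) = exp(i*(s-t)), and sums of them are collapsed using the identity that for every m > 1 the m distinct m-th roots of unity sum to 0, e.g. 1 + exp(2*I*pi/3) + exp(-2*I*pi/3) = 0.)
Hence the multiplicities are chi_3: 1. Dimension check: dim(chi_4)*dim(chi_5) = 1*1 = 1 and sum (mult * dim) = 1*1 = 1.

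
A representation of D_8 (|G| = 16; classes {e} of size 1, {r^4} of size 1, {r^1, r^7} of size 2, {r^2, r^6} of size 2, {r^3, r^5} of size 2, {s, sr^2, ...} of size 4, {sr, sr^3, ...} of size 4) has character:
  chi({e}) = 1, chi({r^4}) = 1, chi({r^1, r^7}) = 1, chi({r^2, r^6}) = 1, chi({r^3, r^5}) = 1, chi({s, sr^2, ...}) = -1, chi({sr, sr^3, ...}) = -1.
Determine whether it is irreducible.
Irreducible: <chi, chi> = 1.

Proof sketch: <chi, chi> = (1/|G|) sum_C |C| * |chi(C)|^2 = (1/16)[1*|1|^2 + 1*|1|^2 + 2*|1|^2 + 2*|1|^2 + 2*|1|^2 + 4*|-1|^2 + 4*|-1|^2]
  = (1/16)[(1) + (1) + (2) + (2) + (2) + (4) + (4)] = 16/16 = 1.
A character is irreducible iff <chi, chi> = 1, so this representation is irreducible.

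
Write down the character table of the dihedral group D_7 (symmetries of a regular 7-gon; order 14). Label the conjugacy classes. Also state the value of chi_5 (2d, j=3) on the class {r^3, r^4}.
Conjugacy classes: {e} of size 1, {r^1, r^6} of size 2, {r^2, r^5} of size 2, {r^3, r^4} of size 2, {s, sr, ..., sr^6} of size 7.
Character table:
  irrep \ class              {e} (size 1)  {r^1, r^6} (size 2)  {r^2, r^5} (size 2)  {r^3, r^4} (size 2)  {s, sr, ..., sr^6} (size 7)
  chi_1 (triv)               1             1                    1                    1                    1                          
  chi_2 (sign: r->1, s->-1)  1             1                    1                    1                    -1                         
  chi_3 (2d, j=1)            2             2*cos(2*pi/7)        -2*cos(3*pi/7)       -2*cos(pi/7)         0                          
  chi_4 (2d, j=2)            2             -2*cos(3*pi/7)       -2*cos(pi/7)         2*cos(2*pi/7)        0                          
  chi_5 (2d, j=3)            2             -2*cos(pi/7)         2*cos(2*pi/7)        -2*cos(3*pi/7)       0                          

Spot check: chi_5 (2d, j=3) on {r^3, r^4} = -2*cos(3*pi/7).

Solution. D_7 has order 2*7 = 14 with 5 conjugacy classes, hence 5 irreducibles. Sum of squared dims 1 + 1 + 4 + 4 + 4 = 14 = |G|. Linear characters come from the abelianisation; the 2-dimensional irreps have character r^k -> 2*cos(2*pi*j*k/7), reflections -> 0.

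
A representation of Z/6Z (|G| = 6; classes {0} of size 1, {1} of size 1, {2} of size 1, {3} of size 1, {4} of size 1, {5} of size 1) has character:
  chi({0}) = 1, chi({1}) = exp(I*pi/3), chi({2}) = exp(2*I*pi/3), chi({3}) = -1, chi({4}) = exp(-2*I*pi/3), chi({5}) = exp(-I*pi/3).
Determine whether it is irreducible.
Irreducible: <chi, chi> = 1.

<chi, chi> = (1/|G|) sum_C |C| * |chi(C)|^2 = (1/6)[1*|1|^2 + 1*|exp(I*pi/3)|^2 + 1*|exp(2*I*pi/3)|^2 + 1*|-1|^2 + 1*|exp(-2*I*pi/3)|^2 + 1*|exp(-I*pi/3)|^2]
  = (1/6)[(1) + (1) + (1) + (1) + (1) + (1)] = 6/6 = 1.
(Exp terms are combined using exp(i*s)*conj(exp(i*t)) = exp(i*(s-t)), and sums of them are collapsed using the identity that for every m > 1 the m distinct m-th roots of unity sum to 0, e.g. 1 + exp(2*I*pi/3) + exp(-2*I*pi/3) = 0.)
A character is irreducible iff <chi, chi> = 1, so this representation is irreducible.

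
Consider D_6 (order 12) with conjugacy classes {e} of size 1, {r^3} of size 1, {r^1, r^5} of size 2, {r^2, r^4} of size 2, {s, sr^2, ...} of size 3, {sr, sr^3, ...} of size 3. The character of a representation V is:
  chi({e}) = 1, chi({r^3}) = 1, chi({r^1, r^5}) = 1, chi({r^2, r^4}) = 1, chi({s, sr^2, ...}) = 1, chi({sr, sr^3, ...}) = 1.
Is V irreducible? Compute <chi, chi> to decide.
Irreducible: <chi, chi> = 1.

Proof sketch: <chi, chi> = (1/|G|) sum_C |C| * |chi(C)|^2 = (1/12)[1*|1|^2 + 1*|1|^2 + 2*|1|^2 + 2*|1|^2 + 3*|1|^2 + 3*|1|^2]
  = (1/12)[(1) + (1) + (2) + (2) + (3) + (3)] = 12/12 = 1.
A character is irreducible iff <chi, chi> = 1, so this representation is irreducible.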